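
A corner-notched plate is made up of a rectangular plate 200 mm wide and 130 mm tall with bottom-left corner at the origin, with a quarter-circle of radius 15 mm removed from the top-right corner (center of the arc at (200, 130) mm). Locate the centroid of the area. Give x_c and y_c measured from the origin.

x_c = 99.36 mm, y_c = 64.60 mm

plate: A = 200 × 130 = 26000.00, centroid at (100.00, 65.00).
removed quarter-circle: A = −¼π·15² = -176.71, centroid at (193.63, 123.63).
ΣA = 25823.29 mm²
ΣAx_c = (26000.00)(100.00) + (-176.71)(193.63) = 2565782.08 mm³
ΣAy_c = (26000.00)(65.00) + (-176.71)(123.63) = 1668152.10 mm³
x_c = 2565782.08 / 25823.29 = 99.36 mm
y_c = 1668152.10 / 25823.29 = 64.60 mm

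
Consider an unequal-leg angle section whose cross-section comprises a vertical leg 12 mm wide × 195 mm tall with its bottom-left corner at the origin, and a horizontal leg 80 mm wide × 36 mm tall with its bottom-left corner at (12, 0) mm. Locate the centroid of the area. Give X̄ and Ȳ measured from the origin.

X̄ = 31.38 mm, Ȳ = 53.64 mm

vertical leg: A = 12 × 195 = 2340.00, centroid at (6.00, 97.50).
horizontal leg: A = 80 × 36 = 2880.00, centroid at (52.00, 18.00).
ΣA = 5220.00 mm², ΣAX̄ = 163800.00 mm³, ΣAȲ = 279990.00 mm³.
X̄ = 163800.00/5220.00 = 31.38 mm; Ȳ = 279990.00/5220.00 = 53.64 mm.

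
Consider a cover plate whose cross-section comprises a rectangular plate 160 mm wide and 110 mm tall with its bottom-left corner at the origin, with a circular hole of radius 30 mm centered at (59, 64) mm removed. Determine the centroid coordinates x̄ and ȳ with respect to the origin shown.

x̄ = 84.02 mm, ȳ = 53.28 mm

plate: A = 160 × 110 = 17600.00, centroid at (80.00, 55.00).
hole: A = −π·30² = -2827.43, centroid at (59.00, 64.00).
ΣA = 14772.57 mm²
ΣAx̄ = (17600.00)(80.00) + (-2827.43)(59.00) = 1241181.43 mm³
ΣAȳ = (17600.00)(55.00) + (-2827.43)(64.00) = 787044.26 mm³
x̄ = 1241181.43 / 14772.57 = 84.02 mm
ȳ = 787044.26 / 14772.57 = 53.28 mm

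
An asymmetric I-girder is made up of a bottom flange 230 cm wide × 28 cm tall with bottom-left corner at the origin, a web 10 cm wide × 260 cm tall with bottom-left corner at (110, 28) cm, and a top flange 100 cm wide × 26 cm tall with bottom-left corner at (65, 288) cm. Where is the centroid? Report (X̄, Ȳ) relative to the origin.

X̄ = 115.00 cm, Ȳ = 110.27 cm

Part | A | x̄ᵢ | ȳᵢ | A·x̄ᵢ | A·ȳᵢ
bottom flange | 6440.00 | 115.00 | 14.00 | 740600.00 | 90160.00
web | 2600.00 | 115.00 | 158.00 | 299000.00 | 410800.00
top flange | 2600.00 | 115.00 | 301.00 | 299000.00 | 782600.00
Σ | 11640.00 |  |  | 1338600.00 | 1283560.00
X̄ = 1338600.00 / 11640.00 = 115.00 cm
Ȳ = 1283560.00 / 11640.00 = 110.27 cm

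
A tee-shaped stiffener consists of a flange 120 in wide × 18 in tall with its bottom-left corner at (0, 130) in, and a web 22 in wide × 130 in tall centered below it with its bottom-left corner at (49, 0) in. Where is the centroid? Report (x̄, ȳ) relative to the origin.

web: A = 22 × 130 = 2860.00, centroid at (60.00, 65.00).
flange: A = 120 × 18 = 2160.00, centroid at (60.00, 139.00).
ΣA = 5020.00 in²
ΣAx̄ = (2860.00)(60.00) + (2160.00)(60.00) = 301200.00 in³
ΣAȳ = (2860.00)(65.00) + (2160.00)(139.00) = 486140.00 in³
x̄ = 301200.00 / 5020.00 = 60.00 in
ȳ = 486140.00 / 5020.00 = 96.84 in

x̄ = 60.00 in, ȳ = 96.84 in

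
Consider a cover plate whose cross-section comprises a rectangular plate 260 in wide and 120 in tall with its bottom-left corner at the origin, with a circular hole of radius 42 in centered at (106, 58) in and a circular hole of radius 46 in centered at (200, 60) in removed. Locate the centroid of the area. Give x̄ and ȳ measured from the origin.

x̄ = 112.52 in, ȳ = 60.58 in

plate: A = 260 × 120 = 31200.00, centroid at (130.00, 60.00).
hole 1: A = −π·42² = -5541.77, centroid at (106.00, 58.00).
hole 2: A = −π·46² = -6647.61, centroid at (200.00, 60.00).
ΣA = 19010.62 in²
ΣAx̄ = (31200.00)(130.00) + (-5541.77)(106.00) + (-6647.61)(200.00) = 2139050.43 in³
ΣAȳ = (31200.00)(60.00) + (-5541.77)(58.00) + (-6647.61)(60.00) = 1151720.77 in³
x̄ = 2139050.43 / 19010.62 = 112.52 in
ȳ = 1151720.77 / 19010.62 = 60.58 in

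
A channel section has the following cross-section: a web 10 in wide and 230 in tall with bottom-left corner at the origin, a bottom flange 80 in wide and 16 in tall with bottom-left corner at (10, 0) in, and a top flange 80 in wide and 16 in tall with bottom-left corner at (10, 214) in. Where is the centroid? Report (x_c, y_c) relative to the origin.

web: A = 10 × 230 = 2300.00, centroid at (5.00, 115.00).
bottom flange: A = 80 × 16 = 1280.00, centroid at (50.00, 8.00).
top flange: A = 80 × 16 = 1280.00, centroid at (50.00, 222.00).
ΣA = 4860.00 in², ΣAx_c = 139500.00 in³, ΣAy_c = 558900.00 in³.
x_c = 139500.00/4860.00 = 28.70 in; y_c = 558900.00/4860.00 = 115.00 in.

x_c = 28.70 in, y_c = 115.00 in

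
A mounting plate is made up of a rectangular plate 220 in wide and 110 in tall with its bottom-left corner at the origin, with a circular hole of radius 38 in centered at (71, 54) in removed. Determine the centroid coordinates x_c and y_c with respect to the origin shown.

plate: A = 220 × 110 = 24200.00, centroid at (110.00, 55.00).
hole: A = −π·38² = -4536.46, centroid at (71.00, 54.00).
ΣA = 19663.54 in²
ΣAx_c = (24200.00)(110.00) + (-4536.46)(71.00) = 2339911.35 in³
ΣAy_c = (24200.00)(55.00) + (-4536.46)(54.00) = 1086031.17 in³
x_c = 2339911.35 / 19663.54 = 119.00 in
y_c = 1086031.17 / 19663.54 = 55.23 in

x_c = 119.00 in, y_c = 55.23 in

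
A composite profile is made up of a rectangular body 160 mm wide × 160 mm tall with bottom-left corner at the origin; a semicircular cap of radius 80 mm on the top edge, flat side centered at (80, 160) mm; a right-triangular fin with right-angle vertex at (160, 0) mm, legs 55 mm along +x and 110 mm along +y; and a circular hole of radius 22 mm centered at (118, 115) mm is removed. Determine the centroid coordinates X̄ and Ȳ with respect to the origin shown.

X̄ = 86.45 mm, Ȳ = 105.87 mm

rectangular body: A = 160 × 160 = 25600.00, centroid at (80.00, 80.00).
semicircular top: A = ½π·80² = 10053.10, centroid at (80.00, 193.95).
triangular fin: A = ½·55·110 = 3025.00, centroid at (178.33, 36.67).
hole: A = −π·22² = -1520.53, centroid at (118.00, 115.00).
ΣA = 37157.57 mm²
ΣAX̄ = (25600.00)(80.00) + (10053.10)(80.00) + (3025.00)(178.33) + (-1520.53)(118.00) = 3212283.41 mm³
ΣAȲ = (25600.00)(80.00) + (10053.10)(193.95) + (3025.00)(36.67) + (-1520.53)(115.00) = 3933884.39 mm³
X̄ = 3212283.41 / 37157.57 = 86.45 mm
Ȳ = 3933884.39 / 37157.57 = 105.87 mm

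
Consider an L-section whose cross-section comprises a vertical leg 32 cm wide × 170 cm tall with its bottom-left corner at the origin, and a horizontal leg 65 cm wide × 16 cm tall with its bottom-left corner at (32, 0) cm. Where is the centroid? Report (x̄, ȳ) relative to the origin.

x̄ = 23.78 cm, ȳ = 72.64 cm

vertical leg: A = 32 × 170 = 5440.00, centroid at (16.00, 85.00).
horizontal leg: A = 65 × 16 = 1040.00, centroid at (64.50, 8.00).
ΣA = 6480.00 cm², ΣAx̄ = 154120.00 cm³, ΣAȳ = 470720.00 cm³.
x̄ = 154120.00/6480.00 = 23.78 cm; ȳ = 470720.00/6480.00 = 72.64 cm.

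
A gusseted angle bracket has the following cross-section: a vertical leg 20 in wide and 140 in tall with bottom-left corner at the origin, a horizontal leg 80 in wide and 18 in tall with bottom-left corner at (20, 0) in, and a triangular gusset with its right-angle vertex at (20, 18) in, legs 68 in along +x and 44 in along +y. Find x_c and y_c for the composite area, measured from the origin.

vertical leg: A = 20 × 140 = 2800.00, centroid at (10.00, 70.00).
horizontal leg: A = 80 × 18 = 1440.00, centroid at (60.00, 9.00).
gusset: A = ½·68·44 = 1496.00, centroid at (42.67, 32.67).
ΣA = 5736.00 in²
ΣAx_c = (2800.00)(10.00) + (1440.00)(60.00) + (1496.00)(42.67) = 178229.33 in³
ΣAy_c = (2800.00)(70.00) + (1440.00)(9.00) + (1496.00)(32.67) = 257829.33 in³
x_c = 178229.33 / 5736.00 = 31.07 in
y_c = 257829.33 / 5736.00 = 44.95 in

x_c = 31.07 in, y_c = 44.95 in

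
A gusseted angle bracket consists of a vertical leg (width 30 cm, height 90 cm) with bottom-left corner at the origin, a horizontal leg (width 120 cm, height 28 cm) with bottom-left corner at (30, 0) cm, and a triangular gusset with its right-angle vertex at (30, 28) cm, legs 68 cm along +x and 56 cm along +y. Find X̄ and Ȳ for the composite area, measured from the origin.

vertical leg: A = 30 × 90 = 2700.00, centroid at (15.00, 45.00).
horizontal leg: A = 120 × 28 = 3360.00, centroid at (90.00, 14.00).
gusset: A = ½·68·56 = 1904.00, centroid at (52.67, 46.67).
ΣA = 7964.00 cm²
ΣAX̄ = (2700.00)(15.00) + (3360.00)(90.00) + (1904.00)(52.67) = 443177.33 cm³
ΣAȲ = (2700.00)(45.00) + (3360.00)(14.00) + (1904.00)(46.67) = 257393.33 cm³
X̄ = 443177.33 / 7964.00 = 55.65 cm
Ȳ = 257393.33 / 7964.00 = 32.32 cm

X̄ = 55.65 cm, Ȳ = 32.32 cm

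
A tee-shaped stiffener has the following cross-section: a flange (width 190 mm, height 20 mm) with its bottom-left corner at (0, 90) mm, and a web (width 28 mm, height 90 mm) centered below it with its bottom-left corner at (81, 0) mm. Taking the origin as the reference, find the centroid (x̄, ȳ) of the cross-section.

web: A = 28 × 90 = 2520.00, centroid at (95.00, 45.00).
flange: A = 190 × 20 = 3800.00, centroid at (95.00, 100.00).
ΣA = 6320.00 mm²
ΣAx̄ = (2520.00)(95.00) + (3800.00)(95.00) = 600400.00 mm³
ΣAȳ = (2520.00)(45.00) + (3800.00)(100.00) = 493400.00 mm³
x̄ = 600400.00 / 6320.00 = 95.00 mm
ȳ = 493400.00 / 6320.00 = 78.07 mm

x̄ = 95.00 mm, ȳ = 78.07 mm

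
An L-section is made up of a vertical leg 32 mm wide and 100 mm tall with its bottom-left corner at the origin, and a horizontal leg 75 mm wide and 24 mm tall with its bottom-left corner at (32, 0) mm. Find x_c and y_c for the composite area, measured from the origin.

vertical leg: A = 32 × 100 = 3200.00, centroid at (16.00, 50.00).
horizontal leg: A = 75 × 24 = 1800.00, centroid at (69.50, 12.00).
ΣA = 5000.00 mm²
ΣAx_c = (3200.00)(16.00) + (1800.00)(69.50) = 176300.00 mm³
ΣAy_c = (3200.00)(50.00) + (1800.00)(12.00) = 181600.00 mm³
x_c = 176300.00 / 5000.00 = 35.26 mm
y_c = 181600.00 / 5000.00 = 36.32 mm

x_c = 35.26 mm, y_c = 36.32 mm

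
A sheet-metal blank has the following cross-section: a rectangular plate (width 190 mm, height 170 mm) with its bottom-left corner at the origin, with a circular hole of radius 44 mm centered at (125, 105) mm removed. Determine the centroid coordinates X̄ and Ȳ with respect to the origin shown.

plate: A = 190 × 170 = 32300.00, centroid at (95.00, 85.00).
hole: A = −π·44² = -6082.12, centroid at (125.00, 105.00).
ΣA = 26217.88 mm²
ΣAX̄ = (32300.00)(95.00) + (-6082.12)(125.00) = 2308234.58 mm³
ΣAȲ = (32300.00)(85.00) + (-6082.12)(105.00) = 2106877.05 mm³
X̄ = 2308234.58 / 26217.88 = 88.04 mm
Ȳ = 2106877.05 / 26217.88 = 80.36 mm

X̄ = 88.04 mm, Ȳ = 80.36 mm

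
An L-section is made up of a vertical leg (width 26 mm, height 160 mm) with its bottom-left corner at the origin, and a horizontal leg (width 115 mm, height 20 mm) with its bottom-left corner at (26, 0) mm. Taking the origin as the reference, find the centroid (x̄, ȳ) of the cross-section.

x̄ = 38.10 mm, ȳ = 55.08 mm

vertical leg: A = 26 × 160 = 4160.00, centroid at (13.00, 80.00).
horizontal leg: A = 115 × 20 = 2300.00, centroid at (83.50, 10.00).
ΣA = 6460.00 mm², ΣAx̄ = 246130.00 mm³, ΣAȳ = 355800.00 mm³.
x̄ = 246130.00/6460.00 = 38.10 mm; ȳ = 355800.00/6460.00 = 55.08 mm.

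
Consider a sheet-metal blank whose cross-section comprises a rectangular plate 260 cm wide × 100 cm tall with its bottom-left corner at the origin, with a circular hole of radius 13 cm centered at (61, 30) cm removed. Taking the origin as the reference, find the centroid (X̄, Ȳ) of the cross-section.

X̄ = 131.44 cm, Ȳ = 50.42 cm

plate: A = 260 × 100 = 26000.00, centroid at (130.00, 50.00).
hole: A = −π·13² = -530.93, centroid at (61.00, 30.00).
ΣA = 25469.07 cm²
ΣAX̄ = (26000.00)(130.00) + (-530.93)(61.00) = 3347613.32 cm³
ΣAȲ = (26000.00)(50.00) + (-530.93)(30.00) = 1284072.13 cm³
X̄ = 3347613.32 / 25469.07 = 131.44 cm
Ȳ = 1284072.13 / 25469.07 = 50.42 cm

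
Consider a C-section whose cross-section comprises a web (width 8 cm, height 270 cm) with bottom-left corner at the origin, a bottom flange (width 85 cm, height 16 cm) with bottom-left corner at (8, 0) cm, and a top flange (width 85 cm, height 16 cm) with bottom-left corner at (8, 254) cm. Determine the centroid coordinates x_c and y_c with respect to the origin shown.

x_c = 29.92 cm, y_c = 135.00 cm

web: A = 8 × 270 = 2160.00, centroid at (4.00, 135.00).
bottom flange: A = 85 × 16 = 1360.00, centroid at (50.50, 8.00).
top flange: A = 85 × 16 = 1360.00, centroid at (50.50, 262.00).
ΣA = 4880.00 cm²
ΣAx_c = (2160.00)(4.00) + (1360.00)(50.50) + (1360.00)(50.50) = 146000.00 cm³
ΣAy_c = (2160.00)(135.00) + (1360.00)(8.00) + (1360.00)(262.00) = 658800.00 cm³
x_c = 146000.00 / 4880.00 = 29.92 cm
y_c = 658800.00 / 4880.00 = 135.00 cm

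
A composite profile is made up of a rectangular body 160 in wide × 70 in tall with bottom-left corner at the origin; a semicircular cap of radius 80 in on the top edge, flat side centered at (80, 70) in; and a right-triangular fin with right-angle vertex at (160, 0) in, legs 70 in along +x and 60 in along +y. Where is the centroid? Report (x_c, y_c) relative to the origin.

x_c = 89.29 in, y_c = 63.33 in

rectangular body: A = 160 × 70 = 11200.00, centroid at (80.00, 35.00).
semicircular top: A = ½π·80² = 10053.10, centroid at (80.00, 103.95).
triangular fin: A = ½·70·60 = 2100.00, centroid at (183.33, 20.00).
ΣA = 23353.10 in², ΣAx_c = 2085247.72 in³, ΣAy_c = 1479050.09 in³.
x_c = 2085247.72/23353.10 = 89.29 in; y_c = 1479050.09/23353.10 = 63.33 in.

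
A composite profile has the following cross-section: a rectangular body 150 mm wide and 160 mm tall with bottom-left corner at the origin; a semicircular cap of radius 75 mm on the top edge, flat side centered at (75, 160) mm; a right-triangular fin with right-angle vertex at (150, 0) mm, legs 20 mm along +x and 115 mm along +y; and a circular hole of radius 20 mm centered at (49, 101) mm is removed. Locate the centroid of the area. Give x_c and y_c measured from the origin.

x_c = 78.87 mm, y_c = 107.92 mm

rectangular body: A = 150 × 160 = 24000.00, centroid at (75.00, 80.00).
semicircular top: A = ½π·75² = 8835.73, centroid at (75.00, 191.83).
triangular fin: A = ½·20·115 = 1150.00, centroid at (156.67, 38.33).
hole: A = −π·20² = -1256.64, centroid at (49.00, 101.00).
ΣA = 32729.09 mm²
ΣAx_c = (24000.00)(75.00) + (8835.73)(75.00) + (1150.00)(156.67) + (-1256.64)(49.00) = 2581271.15 mm³
ΣAy_c = (24000.00)(80.00) + (8835.73)(191.83) + (1150.00)(38.33) + (-1256.64)(101.00) = 3532129.68 mm³
x_c = 2581271.15 / 32729.09 = 78.87 mm
y_c = 3532129.68 / 32729.09 = 107.92 mm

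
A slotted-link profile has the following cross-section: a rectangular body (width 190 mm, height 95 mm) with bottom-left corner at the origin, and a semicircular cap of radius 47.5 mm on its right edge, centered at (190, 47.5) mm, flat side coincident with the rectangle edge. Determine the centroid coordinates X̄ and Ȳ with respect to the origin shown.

rectangular body: A = 190 × 95 = 18050.00, centroid at (95.00, 47.50).
semicircular end: A = ½π·47.5² = 3544.11, centroid at (210.16, 47.50).
ΣA = 21594.11 mm², ΣAX̄ = 2459578.67 mm³, ΣAȲ = 1025720.19 mm³.
X̄ = 2459578.67/21594.11 = 113.90 mm; Ȳ = 1025720.19/21594.11 = 47.50 mm.

X̄ = 113.90 mm, Ȳ = 47.50 mm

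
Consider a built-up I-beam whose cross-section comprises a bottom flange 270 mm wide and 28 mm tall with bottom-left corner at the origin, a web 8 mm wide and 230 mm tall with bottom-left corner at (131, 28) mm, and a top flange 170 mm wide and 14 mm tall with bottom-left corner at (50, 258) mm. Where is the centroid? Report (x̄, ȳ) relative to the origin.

Part | A | x̄ᵢ | ȳᵢ | A·x̄ᵢ | A·ȳᵢ
bottom flange | 7560.00 | 135.00 | 14.00 | 1020600.00 | 105840.00
web | 1840.00 | 135.00 | 143.00 | 248400.00 | 263120.00
top flange | 2380.00 | 135.00 | 265.00 | 321300.00 | 630700.00
Σ | 11780.00 |  |  | 1590300.00 | 999660.00
x̄ = 1590300.00 / 11780.00 = 135.00 mm
ȳ = 999660.00 / 11780.00 = 84.86 mm

x̄ = 135.00 mm, ȳ = 84.86 mm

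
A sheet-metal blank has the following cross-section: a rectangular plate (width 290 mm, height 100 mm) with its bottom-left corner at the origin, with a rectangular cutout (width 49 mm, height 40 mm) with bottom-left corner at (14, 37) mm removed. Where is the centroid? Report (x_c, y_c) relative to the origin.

plate: A = 290 × 100 = 29000.00, centroid at (145.00, 50.00).
hole: A = −(49 × 40) = -1960.00, centroid at (38.50, 57.00).
ΣA = 27040.00 mm², ΣAx_c = 4129540.00 mm³, ΣAy_c = 1338280.00 mm³.
x_c = 4129540.00/27040.00 = 152.72 mm; y_c = 1338280.00/27040.00 = 49.49 mm.

x_c = 152.72 mm, y_c = 49.49 mm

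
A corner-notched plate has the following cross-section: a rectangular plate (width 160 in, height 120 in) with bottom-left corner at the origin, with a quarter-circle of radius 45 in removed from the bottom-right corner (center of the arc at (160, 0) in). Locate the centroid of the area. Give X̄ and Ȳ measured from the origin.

X̄ = 74.50 in, Ȳ = 63.69 in

plate: A = 160 × 120 = 19200.00, centroid at (80.00, 60.00).
removed quarter-circle: A = −¼π·45² = -1590.43, centroid at (140.90, 19.10).
ΣA = 17609.57 in², ΣAX̄ = 1311906.00 in³, ΣAȲ = 1121625.00 in³.
X̄ = 1311906.00/17609.57 = 74.50 in; Ȳ = 1121625.00/17609.57 = 63.69 in.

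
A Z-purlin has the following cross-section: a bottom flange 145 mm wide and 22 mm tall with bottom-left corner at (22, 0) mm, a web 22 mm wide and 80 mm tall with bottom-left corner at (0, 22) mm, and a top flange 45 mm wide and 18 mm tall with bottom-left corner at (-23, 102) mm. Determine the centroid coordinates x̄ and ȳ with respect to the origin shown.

bottom flange: A = 145 × 22 = 3190.00, centroid at (94.50, 11.00).
web: A = 22 × 80 = 1760.00, centroid at (11.00, 62.00).
top flange: A = 45 × 18 = 810.00, centroid at (-0.50, 111.00).
ΣA = 5760.00 mm²
ΣAx̄ = (3190.00)(94.50) + (1760.00)(11.00) + (810.00)(-0.50) = 320410.00 mm³
ΣAȳ = (3190.00)(11.00) + (1760.00)(62.00) + (810.00)(111.00) = 234120.00 mm³
x̄ = 320410.00 / 5760.00 = 55.63 mm
ȳ = 234120.00 / 5760.00 = 40.65 mm

x̄ = 55.63 mm, ȳ = 40.65 mm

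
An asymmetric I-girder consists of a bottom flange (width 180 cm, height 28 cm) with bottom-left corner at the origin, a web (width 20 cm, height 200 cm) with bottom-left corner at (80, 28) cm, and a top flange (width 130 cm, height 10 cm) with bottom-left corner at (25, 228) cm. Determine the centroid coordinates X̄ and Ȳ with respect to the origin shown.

X̄ = 90.00 cm, Ȳ = 85.63 cm

bottom flange: A = 180 × 28 = 5040.00, centroid at (90.00, 14.00).
web: A = 20 × 200 = 4000.00, centroid at (90.00, 128.00).
top flange: A = 130 × 10 = 1300.00, centroid at (90.00, 233.00).
ΣA = 10340.00 cm², ΣAX̄ = 930600.00 cm³, ΣAȲ = 885460.00 cm³.
X̄ = 930600.00/10340.00 = 90.00 cm; Ȳ = 885460.00/10340.00 = 85.63 cm.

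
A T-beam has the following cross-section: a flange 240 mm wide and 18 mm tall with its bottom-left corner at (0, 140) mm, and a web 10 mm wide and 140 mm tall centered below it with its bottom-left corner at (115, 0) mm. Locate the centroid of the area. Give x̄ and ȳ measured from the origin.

x̄ = 120.00 mm, ȳ = 129.66 mm

Part | A | x̄ᵢ | ȳᵢ | A·x̄ᵢ | A·ȳᵢ
web | 1400.00 | 120.00 | 70.00 | 168000.00 | 98000.00
flange | 4320.00 | 120.00 | 149.00 | 518400.00 | 643680.00
Σ | 5720.00 |  |  | 686400.00 | 741680.00
x̄ = 686400.00 / 5720.00 = 120.00 mm
ȳ = 741680.00 / 5720.00 = 129.66 mm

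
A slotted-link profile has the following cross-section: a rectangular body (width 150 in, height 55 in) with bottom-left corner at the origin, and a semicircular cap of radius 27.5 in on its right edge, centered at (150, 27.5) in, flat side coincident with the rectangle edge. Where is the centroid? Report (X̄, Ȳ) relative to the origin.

rectangular body: A = 150 × 55 = 8250.00, centroid at (75.00, 27.50).
semicircular end: A = ½π·27.5² = 1187.91, centroid at (161.67, 27.50).
ΣA = 9437.91 in²
ΣAX̄ = (8250.00)(75.00) + (1187.91)(161.67) = 810801.79 in³
ΣAȲ = (8250.00)(27.50) + (1187.91)(27.50) = 259542.65 in³
X̄ = 810801.79 / 9437.91 = 85.91 in
Ȳ = 259542.65 / 9437.91 = 27.50 in

X̄ = 85.91 in, Ȳ = 27.50 in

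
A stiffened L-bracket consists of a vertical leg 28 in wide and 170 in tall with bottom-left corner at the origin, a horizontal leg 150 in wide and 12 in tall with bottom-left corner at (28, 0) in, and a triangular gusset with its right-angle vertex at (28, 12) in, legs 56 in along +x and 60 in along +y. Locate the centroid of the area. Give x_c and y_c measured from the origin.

vertical leg: A = 28 × 170 = 4760.00, centroid at (14.00, 85.00).
horizontal leg: A = 150 × 12 = 1800.00, centroid at (103.00, 6.00).
gusset: A = ½·56·60 = 1680.00, centroid at (46.67, 32.00).
ΣA = 8240.00 in²
ΣAx_c = (4760.00)(14.00) + (1800.00)(103.00) + (1680.00)(46.67) = 330440.00 in³
ΣAy_c = (4760.00)(85.00) + (1800.00)(6.00) + (1680.00)(32.00) = 469160.00 in³
x_c = 330440.00 / 8240.00 = 40.10 in
y_c = 469160.00 / 8240.00 = 56.94 in

x_c = 40.10 in, y_c = 56.94 in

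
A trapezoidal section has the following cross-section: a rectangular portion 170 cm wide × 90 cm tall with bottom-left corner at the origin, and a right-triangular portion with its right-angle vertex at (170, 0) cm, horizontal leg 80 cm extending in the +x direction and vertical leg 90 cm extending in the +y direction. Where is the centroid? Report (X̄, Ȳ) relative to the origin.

rectangular portion: A = 170 × 90 = 15300.00, centroid at (85.00, 45.00).
triangular portion: A = ½·80·90 = 3600.00, centroid at (196.67, 30.00).
ΣA = 18900.00 cm², ΣAX̄ = 2008500.00 cm³, ΣAȲ = 796500.00 cm³.
X̄ = 2008500.00/18900.00 = 106.27 cm; Ȳ = 796500.00/18900.00 = 42.14 cm.

X̄ = 106.27 cm, Ȳ = 42.14 cm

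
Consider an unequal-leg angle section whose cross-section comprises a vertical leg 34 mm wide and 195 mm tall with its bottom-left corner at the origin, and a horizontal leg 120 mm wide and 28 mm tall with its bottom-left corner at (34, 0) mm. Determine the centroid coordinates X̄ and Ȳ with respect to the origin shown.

vertical leg: A = 34 × 195 = 6630.00, centroid at (17.00, 97.50).
horizontal leg: A = 120 × 28 = 3360.00, centroid at (94.00, 14.00).
ΣA = 9990.00 mm², ΣAX̄ = 428550.00 mm³, ΣAȲ = 693465.00 mm³.
X̄ = 428550.00/9990.00 = 42.90 mm; Ȳ = 693465.00/9990.00 = 69.42 mm.

X̄ = 42.90 mm, Ȳ = 69.42 mm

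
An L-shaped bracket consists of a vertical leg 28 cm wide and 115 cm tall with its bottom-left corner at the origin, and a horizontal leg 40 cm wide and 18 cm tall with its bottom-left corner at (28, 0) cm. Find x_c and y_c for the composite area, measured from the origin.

vertical leg: A = 28 × 115 = 3220.00, centroid at (14.00, 57.50).
horizontal leg: A = 40 × 18 = 720.00, centroid at (48.00, 9.00).
ΣA = 3940.00 cm²
ΣAx_c = (3220.00)(14.00) + (720.00)(48.00) = 79640.00 cm³
ΣAy_c = (3220.00)(57.50) + (720.00)(9.00) = 191630.00 cm³
x_c = 79640.00 / 3940.00 = 20.21 cm
y_c = 191630.00 / 3940.00 = 48.64 cm

x_c = 20.21 cm, y_c = 48.64 cm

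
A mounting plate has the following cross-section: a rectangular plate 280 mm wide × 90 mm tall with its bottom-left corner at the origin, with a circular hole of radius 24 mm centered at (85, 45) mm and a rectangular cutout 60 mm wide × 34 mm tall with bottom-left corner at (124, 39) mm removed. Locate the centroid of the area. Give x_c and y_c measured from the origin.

plate: A = 280 × 90 = 25200.00, centroid at (140.00, 45.00).
hole 1: A = −π·24² = -1809.56, centroid at (85.00, 45.00).
hole 2: A = −(60 × 34) = -2040.00, centroid at (154.00, 56.00).
ΣA = 21350.44 mm², ΣAx_c = 3060027.62 mm³, ΣAy_c = 938329.92 mm³.
x_c = 3060027.62/21350.44 = 143.32 mm; y_c = 938329.92/21350.44 = 43.95 mm.

x_c = 143.32 mm, y_c = 43.95 mm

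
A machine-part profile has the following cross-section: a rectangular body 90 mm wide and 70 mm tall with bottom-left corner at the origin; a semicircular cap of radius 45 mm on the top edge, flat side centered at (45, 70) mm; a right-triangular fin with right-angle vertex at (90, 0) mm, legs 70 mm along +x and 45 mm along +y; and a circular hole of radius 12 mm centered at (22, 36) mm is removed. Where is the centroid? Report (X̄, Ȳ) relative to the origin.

rectangular body: A = 90 × 70 = 6300.00, centroid at (45.00, 35.00).
semicircular top: A = ½π·45² = 3180.86, centroid at (45.00, 89.10).
triangular fin: A = ½·70·45 = 1575.00, centroid at (113.33, 15.00).
hole: A = −π·12² = -452.39, centroid at (22.00, 36.00).
ΣA = 10603.47 mm²
ΣAX̄ = (6300.00)(45.00) + (3180.86)(45.00) + (1575.00)(113.33) + (-452.39)(22.00) = 595186.25 mm³
ΣAȲ = (6300.00)(35.00) + (3180.86)(89.10) + (1575.00)(15.00) + (-452.39)(36.00) = 511249.36 mm³
X̄ = 595186.25 / 10603.47 = 56.13 mm
Ȳ = 511249.36 / 10603.47 = 48.22 mm

X̄ = 56.13 mm, Ȳ = 48.22 mm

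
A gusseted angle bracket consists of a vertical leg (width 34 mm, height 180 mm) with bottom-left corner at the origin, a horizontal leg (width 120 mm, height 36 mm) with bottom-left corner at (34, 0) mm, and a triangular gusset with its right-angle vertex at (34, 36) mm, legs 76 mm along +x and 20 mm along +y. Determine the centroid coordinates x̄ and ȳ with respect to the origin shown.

x̄ = 49.57 mm, ȳ = 59.02 mm

vertical leg: A = 34 × 180 = 6120.00, centroid at (17.00, 90.00).
horizontal leg: A = 120 × 36 = 4320.00, centroid at (94.00, 18.00).
gusset: A = ½·76·20 = 760.00, centroid at (59.33, 42.67).
ΣA = 11200.00 mm², ΣAx̄ = 555213.33 mm³, ΣAȳ = 660986.67 mm³.
x̄ = 555213.33/11200.00 = 49.57 mm; ȳ = 660986.67/11200.00 = 59.02 mm.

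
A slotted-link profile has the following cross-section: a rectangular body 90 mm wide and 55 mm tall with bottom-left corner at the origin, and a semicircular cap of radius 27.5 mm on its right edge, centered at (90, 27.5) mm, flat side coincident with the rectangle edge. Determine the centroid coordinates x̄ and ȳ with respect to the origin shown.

x̄ = 55.97 mm, ȳ = 27.50 mm

rectangular body: A = 90 × 55 = 4950.00, centroid at (45.00, 27.50).
semicircular end: A = ½π·27.5² = 1187.91, centroid at (101.67, 27.50).
ΣA = 6137.91 mm²
ΣAx̄ = (4950.00)(45.00) + (1187.91)(101.67) = 343526.91 mm³
ΣAȳ = (4950.00)(27.50) + (1187.91)(27.50) = 168792.65 mm³
x̄ = 343526.91 / 6137.91 = 55.97 mm
ȳ = 168792.65 / 6137.91 = 27.50 mm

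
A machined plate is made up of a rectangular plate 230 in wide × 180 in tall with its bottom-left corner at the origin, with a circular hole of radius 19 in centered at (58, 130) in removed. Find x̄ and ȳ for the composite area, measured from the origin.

x̄ = 116.61 in, ȳ = 88.87 in

plate: A = 230 × 180 = 41400.00, centroid at (115.00, 90.00).
hole: A = −π·19² = -1134.11, centroid at (58.00, 130.00).
ΣA = 40265.89 in²
ΣAx̄ = (41400.00)(115.00) + (-1134.11)(58.00) = 4695221.33 in³
ΣAȳ = (41400.00)(90.00) + (-1134.11)(130.00) = 3578565.06 in³
x̄ = 4695221.33 / 40265.89 = 116.61 in
ȳ = 3578565.06 / 40265.89 = 88.87 in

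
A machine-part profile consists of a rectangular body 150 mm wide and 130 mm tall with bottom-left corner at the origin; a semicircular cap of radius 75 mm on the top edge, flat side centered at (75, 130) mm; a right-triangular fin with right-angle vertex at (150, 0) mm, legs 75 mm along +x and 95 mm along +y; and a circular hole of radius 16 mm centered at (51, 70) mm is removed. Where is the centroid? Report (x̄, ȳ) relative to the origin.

x̄ = 87.08 mm, ȳ = 88.57 mm

rectangular body: A = 150 × 130 = 19500.00, centroid at (75.00, 65.00).
semicircular top: A = ½π·75² = 8835.73, centroid at (75.00, 161.83).
triangular fin: A = ½·75·95 = 3562.50, centroid at (175.00, 31.67).
hole: A = −π·16² = -804.25, centroid at (51.00, 70.00).
ΣA = 31093.98 mm²
ΣAx̄ = (19500.00)(75.00) + (8835.73)(75.00) + (3562.50)(175.00) + (-804.25)(51.00) = 2707600.57 mm³
ΣAȳ = (19500.00)(65.00) + (8835.73)(161.83) + (3562.50)(31.67) + (-804.25)(70.00) = 2753909.97 mm³
x̄ = 2707600.57 / 31093.98 = 87.08 mm
ȳ = 2753909.97 / 31093.98 = 88.57 mm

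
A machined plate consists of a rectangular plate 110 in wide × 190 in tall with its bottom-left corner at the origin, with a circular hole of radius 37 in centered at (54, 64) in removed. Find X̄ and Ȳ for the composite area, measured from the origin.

Part | A | x̄ᵢ | ȳᵢ | A·x̄ᵢ | A·ȳᵢ
plate | 20900.00 | 55.00 | 95.00 | 1149500.00 | 1985500.00
hole | -4300.84 | 54.00 | 64.00 | -232245.38 | -275253.78
Σ | 16599.16 |  |  | 917254.62 | 1710246.22
X̄ = 917254.62 / 16599.16 = 55.26 in
Ȳ = 1710246.22 / 16599.16 = 103.03 in

X̄ = 55.26 in, Ȳ = 103.03 in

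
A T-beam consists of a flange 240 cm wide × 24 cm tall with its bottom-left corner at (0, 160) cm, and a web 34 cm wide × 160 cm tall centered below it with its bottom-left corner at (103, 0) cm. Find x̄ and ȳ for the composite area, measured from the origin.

x̄ = 120.00 cm, ȳ = 127.31 cm

web: A = 34 × 160 = 5440.00, centroid at (120.00, 80.00).
flange: A = 240 × 24 = 5760.00, centroid at (120.00, 172.00).
ΣA = 11200.00 cm²
ΣAx̄ = (5440.00)(120.00) + (5760.00)(120.00) = 1344000.00 cm³
ΣAȳ = (5440.00)(80.00) + (5760.00)(172.00) = 1425920.00 cm³
x̄ = 1344000.00 / 11200.00 = 120.00 cm
ȳ = 1425920.00 / 11200.00 = 127.31 cm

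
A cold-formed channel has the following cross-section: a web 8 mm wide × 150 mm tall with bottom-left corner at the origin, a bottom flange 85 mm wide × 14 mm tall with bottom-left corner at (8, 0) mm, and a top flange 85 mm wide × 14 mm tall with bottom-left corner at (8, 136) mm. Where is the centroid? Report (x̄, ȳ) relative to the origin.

web: A = 8 × 150 = 1200.00, centroid at (4.00, 75.00).
bottom flange: A = 85 × 14 = 1190.00, centroid at (50.50, 7.00).
top flange: A = 85 × 14 = 1190.00, centroid at (50.50, 143.00).
ΣA = 3580.00 mm²
ΣAx̄ = (1200.00)(4.00) + (1190.00)(50.50) + (1190.00)(50.50) = 124990.00 mm³
ΣAȳ = (1200.00)(75.00) + (1190.00)(7.00) + (1190.00)(143.00) = 268500.00 mm³
x̄ = 124990.00 / 3580.00 = 34.91 mm
ȳ = 268500.00 / 3580.00 = 75.00 mm

x̄ = 34.91 mm, ȳ = 75.00 mm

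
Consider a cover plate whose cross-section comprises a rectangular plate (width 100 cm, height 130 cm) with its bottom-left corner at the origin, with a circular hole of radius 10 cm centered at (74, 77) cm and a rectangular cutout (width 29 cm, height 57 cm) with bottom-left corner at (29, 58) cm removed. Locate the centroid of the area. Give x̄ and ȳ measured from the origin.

Part | A | x̄ᵢ | ȳᵢ | A·x̄ᵢ | A·ȳᵢ
plate | 13000.00 | 50.00 | 65.00 | 650000.00 | 845000.00
hole 1 | -314.16 | 74.00 | 77.00 | -23247.79 | -24190.26
hole 2 | -1653.00 | 43.50 | 86.50 | -71905.50 | -142984.50
Σ | 11032.84 |  |  | 554846.71 | 677825.24
x̄ = 554846.71 / 11032.84 = 50.29 cm
ȳ = 677825.24 / 11032.84 = 61.44 cm

x̄ = 50.29 cm, ȳ = 61.44 cm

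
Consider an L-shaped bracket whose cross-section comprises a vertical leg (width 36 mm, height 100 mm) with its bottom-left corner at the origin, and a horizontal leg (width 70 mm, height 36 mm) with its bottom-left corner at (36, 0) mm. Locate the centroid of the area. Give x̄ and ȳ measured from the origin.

x̄ = 39.82 mm, ȳ = 36.82 mm

vertical leg: A = 36 × 100 = 3600.00, centroid at (18.00, 50.00).
horizontal leg: A = 70 × 36 = 2520.00, centroid at (71.00, 18.00).
ΣA = 6120.00 mm²
ΣAx̄ = (3600.00)(18.00) + (2520.00)(71.00) = 243720.00 mm³
ΣAȳ = (3600.00)(50.00) + (2520.00)(18.00) = 225360.00 mm³
x̄ = 243720.00 / 6120.00 = 39.82 mm
ȳ = 225360.00 / 6120.00 = 36.82 mm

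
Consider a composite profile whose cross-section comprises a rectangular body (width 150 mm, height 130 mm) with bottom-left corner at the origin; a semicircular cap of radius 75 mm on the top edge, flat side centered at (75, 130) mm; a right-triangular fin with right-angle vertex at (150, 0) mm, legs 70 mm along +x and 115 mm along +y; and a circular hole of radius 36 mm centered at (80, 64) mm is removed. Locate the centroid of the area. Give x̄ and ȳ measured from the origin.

rectangular body: A = 150 × 130 = 19500.00, centroid at (75.00, 65.00).
semicircular top: A = ½π·75² = 8835.73, centroid at (75.00, 161.83).
triangular fin: A = ½·70·115 = 4025.00, centroid at (173.33, 38.33).
hole: A = −π·36² = -4071.50, centroid at (80.00, 64.00).
ΣA = 28289.23 mm², ΣAx̄ = 2497126.04 mm³, ΣAȳ = 2591110.22 mm³.
x̄ = 2497126.04/28289.23 = 88.27 mm; ȳ = 2591110.22/28289.23 = 91.59 mm.

x̄ = 88.27 mm, ȳ = 91.59 mm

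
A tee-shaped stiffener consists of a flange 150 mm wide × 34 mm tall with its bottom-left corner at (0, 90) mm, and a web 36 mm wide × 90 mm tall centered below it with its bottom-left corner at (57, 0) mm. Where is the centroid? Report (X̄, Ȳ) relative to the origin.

X̄ = 75.00 mm, Ȳ = 82.91 mm

Part | A | x̄ᵢ | ȳᵢ | A·x̄ᵢ | A·ȳᵢ
web | 3240.00 | 75.00 | 45.00 | 243000.00 | 145800.00
flange | 5100.00 | 75.00 | 107.00 | 382500.00 | 545700.00
Σ | 8340.00 |  |  | 625500.00 | 691500.00
X̄ = 625500.00 / 8340.00 = 75.00 mm
Ȳ = 691500.00 / 8340.00 = 82.91 mm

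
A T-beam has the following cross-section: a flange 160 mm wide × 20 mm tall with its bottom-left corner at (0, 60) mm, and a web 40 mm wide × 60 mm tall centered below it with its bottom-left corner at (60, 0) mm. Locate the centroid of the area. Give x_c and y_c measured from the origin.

Part | A | x̄ᵢ | ȳᵢ | A·x̄ᵢ | A·ȳᵢ
web | 2400.00 | 80.00 | 30.00 | 192000.00 | 72000.00
flange | 3200.00 | 80.00 | 70.00 | 256000.00 | 224000.00
Σ | 5600.00 |  |  | 448000.00 | 296000.00
x_c = 448000.00 / 5600.00 = 80.00 mm
y_c = 296000.00 / 5600.00 = 52.86 mm

x_c = 80.00 mm, y_c = 52.86 mm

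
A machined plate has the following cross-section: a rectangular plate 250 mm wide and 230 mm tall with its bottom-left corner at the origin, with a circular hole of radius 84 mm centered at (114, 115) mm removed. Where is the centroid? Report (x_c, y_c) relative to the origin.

x_c = 131.90 mm, y_c = 115.00 mm

plate: A = 250 × 230 = 57500.00, centroid at (125.00, 115.00).
hole: A = −π·84² = -22167.08, centroid at (114.00, 115.00).
ΣA = 35332.92 mm², ΣAx_c = 4660453.13 mm³, ΣAy_c = 4063286.06 mm³.
x_c = 4660453.13/35332.92 = 131.90 mm; y_c = 4063286.06/35332.92 = 115.00 mm.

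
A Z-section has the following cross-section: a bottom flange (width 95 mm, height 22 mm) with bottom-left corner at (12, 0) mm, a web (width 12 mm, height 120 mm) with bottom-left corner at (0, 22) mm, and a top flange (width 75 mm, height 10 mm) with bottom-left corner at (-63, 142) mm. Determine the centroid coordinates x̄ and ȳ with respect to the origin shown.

bottom flange: A = 95 × 22 = 2090.00, centroid at (59.50, 11.00).
web: A = 12 × 120 = 1440.00, centroid at (6.00, 82.00).
top flange: A = 75 × 10 = 750.00, centroid at (-25.50, 147.00).
ΣA = 4280.00 mm²
ΣAx̄ = (2090.00)(59.50) + (1440.00)(6.00) + (750.00)(-25.50) = 113870.00 mm³
ΣAȳ = (2090.00)(11.00) + (1440.00)(82.00) + (750.00)(147.00) = 251320.00 mm³
x̄ = 113870.00 / 4280.00 = 26.61 mm
ȳ = 251320.00 / 4280.00 = 58.72 mm

x̄ = 26.61 mm, ȳ = 58.72 mm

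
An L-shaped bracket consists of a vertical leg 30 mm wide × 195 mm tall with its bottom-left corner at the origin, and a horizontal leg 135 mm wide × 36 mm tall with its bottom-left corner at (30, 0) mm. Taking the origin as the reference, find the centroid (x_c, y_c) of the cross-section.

vertical leg: A = 30 × 195 = 5850.00, centroid at (15.00, 97.50).
horizontal leg: A = 135 × 36 = 4860.00, centroid at (97.50, 18.00).
ΣA = 10710.00 mm²
ΣAx_c = (5850.00)(15.00) + (4860.00)(97.50) = 561600.00 mm³
ΣAy_c = (5850.00)(97.50) + (4860.00)(18.00) = 657855.00 mm³
x_c = 561600.00 / 10710.00 = 52.44 mm
y_c = 657855.00 / 10710.00 = 61.42 mm

x_c = 52.44 mm, y_c = 61.42 mm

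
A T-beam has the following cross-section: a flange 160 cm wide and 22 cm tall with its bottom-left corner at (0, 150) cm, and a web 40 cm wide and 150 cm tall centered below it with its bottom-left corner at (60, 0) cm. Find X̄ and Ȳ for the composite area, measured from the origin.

Part | A | x̄ᵢ | ȳᵢ | A·x̄ᵢ | A·ȳᵢ
web | 6000.00 | 80.00 | 75.00 | 480000.00 | 450000.00
flange | 3520.00 | 80.00 | 161.00 | 281600.00 | 566720.00
Σ | 9520.00 |  |  | 761600.00 | 1016720.00
X̄ = 761600.00 / 9520.00 = 80.00 cm
Ȳ = 1016720.00 / 9520.00 = 106.80 cm

X̄ = 80.00 cm, Ȳ = 106.80 cm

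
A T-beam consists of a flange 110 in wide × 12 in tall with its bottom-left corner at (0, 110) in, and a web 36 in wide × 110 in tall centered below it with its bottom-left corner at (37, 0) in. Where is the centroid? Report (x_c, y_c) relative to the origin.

web: A = 36 × 110 = 3960.00, centroid at (55.00, 55.00).
flange: A = 110 × 12 = 1320.00, centroid at (55.00, 116.00).
ΣA = 5280.00 in², ΣAx_c = 290400.00 in³, ΣAy_c = 370920.00 in³.
x_c = 290400.00/5280.00 = 55.00 in; y_c = 370920.00/5280.00 = 70.25 in.

x_c = 55.00 in, y_c = 70.25 in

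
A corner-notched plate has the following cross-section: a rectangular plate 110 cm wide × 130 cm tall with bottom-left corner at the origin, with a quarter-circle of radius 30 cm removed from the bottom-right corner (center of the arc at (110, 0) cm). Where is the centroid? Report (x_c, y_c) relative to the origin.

x_c = 52.80 cm, y_c = 67.72 cm

plate: A = 110 × 130 = 14300.00, centroid at (55.00, 65.00).
removed quarter-circle: A = −¼π·30² = -706.86, centroid at (97.27, 12.73).
ΣA = 13593.14 cm², ΣAx_c = 717745.58 cm³, ΣAy_c = 920500.00 cm³.
x_c = 717745.58/13593.14 = 52.80 cm; y_c = 920500.00/13593.14 = 67.72 cm.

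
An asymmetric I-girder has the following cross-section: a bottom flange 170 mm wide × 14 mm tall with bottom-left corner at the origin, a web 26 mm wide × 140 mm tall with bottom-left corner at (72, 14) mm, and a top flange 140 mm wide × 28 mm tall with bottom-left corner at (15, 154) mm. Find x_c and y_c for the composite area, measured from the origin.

x_c = 85.00 mm, y_c = 98.69 mm

bottom flange: A = 170 × 14 = 2380.00, centroid at (85.00, 7.00).
web: A = 26 × 140 = 3640.00, centroid at (85.00, 84.00).
top flange: A = 140 × 28 = 3920.00, centroid at (85.00, 168.00).
ΣA = 9940.00 mm²
ΣAx_c = (2380.00)(85.00) + (3640.00)(85.00) + (3920.00)(85.00) = 844900.00 mm³
ΣAy_c = (2380.00)(7.00) + (3640.00)(84.00) + (3920.00)(168.00) = 980980.00 mm³
x_c = 844900.00 / 9940.00 = 85.00 mm
y_c = 980980.00 / 9940.00 = 98.69 mm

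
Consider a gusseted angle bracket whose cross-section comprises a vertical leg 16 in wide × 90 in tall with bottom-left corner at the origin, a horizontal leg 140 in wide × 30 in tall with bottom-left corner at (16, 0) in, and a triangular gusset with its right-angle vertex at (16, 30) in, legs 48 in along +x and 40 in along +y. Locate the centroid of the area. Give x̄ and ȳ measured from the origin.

x̄ = 61.13 in, ȳ = 25.67 in

vertical leg: A = 16 × 90 = 1440.00, centroid at (8.00, 45.00).
horizontal leg: A = 140 × 30 = 4200.00, centroid at (86.00, 15.00).
gusset: A = ½·48·40 = 960.00, centroid at (32.00, 43.33).
ΣA = 6600.00 in², ΣAx̄ = 403440.00 in³, ΣAȳ = 169400.00 in³.
x̄ = 403440.00/6600.00 = 61.13 in; ȳ = 169400.00/6600.00 = 25.67 in.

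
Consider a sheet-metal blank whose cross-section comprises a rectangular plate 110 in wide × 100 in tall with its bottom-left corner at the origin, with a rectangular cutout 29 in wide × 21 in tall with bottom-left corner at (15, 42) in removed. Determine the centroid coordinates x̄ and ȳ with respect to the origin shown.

plate: A = 110 × 100 = 11000.00, centroid at (55.00, 50.00).
hole: A = −(29 × 21) = -609.00, centroid at (29.50, 52.50).
ΣA = 10391.00 in², ΣAx̄ = 587034.50 in³, ΣAȳ = 518027.50 in³.
x̄ = 587034.50/10391.00 = 56.49 in; ȳ = 518027.50/10391.00 = 49.85 in.

x̄ = 56.49 in, ȳ = 49.85 in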